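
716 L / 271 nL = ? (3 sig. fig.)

(716) / (271e-9) = 2.642e9

2640000000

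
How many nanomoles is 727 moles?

(no prefix) = 10^0, nano = 10^-9; factor is 10^9.
727 × 10^9 = 727000000000

727000000000 nanomoles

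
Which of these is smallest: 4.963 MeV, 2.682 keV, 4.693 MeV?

4.963 MeV = 4963000 eV
2.682 keV = 2682 eV
4.693 MeV = 4693000 eV

2.682 keV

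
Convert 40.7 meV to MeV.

0.0000000407 MeV

milli = 10⁻³, mega = 10⁶; factor is 10⁻⁹.
40.7 × 10⁻⁹ = 0.0000000407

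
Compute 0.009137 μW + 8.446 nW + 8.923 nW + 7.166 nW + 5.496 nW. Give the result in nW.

In nW:
  0.009137 μW = 0.009137 × 10^3 nW = 9.137
  8.446 nW → 8.446
  8.923 nW → 8.923
  7.166 nW → 7.166
  5.496 nW → 5.496
Sum: 9.137 + 8.446 + 8.923 + 7.166 + 5.496 = 39.168

39.168 nW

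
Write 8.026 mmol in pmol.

milli = 10⁻³, pico = 10⁻¹²; factor is 10⁹.
8.026 × 10⁹ = 8026000000

8026000000 pmol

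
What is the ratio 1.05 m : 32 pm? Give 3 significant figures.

32800000000

(1.05) / (32 × 10^-12) = 0.03281 × 10^12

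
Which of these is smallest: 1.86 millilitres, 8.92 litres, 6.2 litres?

1.86 millilitres

1.86 millilitres = 0.00186 litres
8.92 litres = 8.92 litres
6.2 litres = 6.2 litres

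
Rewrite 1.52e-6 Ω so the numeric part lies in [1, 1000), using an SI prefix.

1.52 uΩ

= 1.52e-6 Ω; 1e-6 is micro.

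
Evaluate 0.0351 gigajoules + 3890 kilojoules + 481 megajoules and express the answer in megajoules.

519.99 megajoules

In megajoules:
  0.0351 gigajoules = 0.0351e3 megajoules = 35.1
  3890 kilojoules = 3890e-3 megajoules = 3.89
  481 megajoules → 481
Sum: 35.1 + 3.89 + 481 = 519.99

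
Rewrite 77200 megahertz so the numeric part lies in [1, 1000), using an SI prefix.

77.2 gigahertz

= 77.2 × 10⁹ hertz; 10⁹ is giga.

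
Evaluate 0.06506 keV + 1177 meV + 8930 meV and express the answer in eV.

In eV:
  0.06506 keV = 0.06506e3 eV = 65.06
  1177 meV = 1177e-3 eV = 1.177
  8930 meV = 8930e-3 eV = 8.93
Sum: 65.06 + 1.177 + 8.93 = 75.167

75.167 eV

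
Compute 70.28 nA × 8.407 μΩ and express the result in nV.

0.00059084396 nV

70.28 × 10⁻⁹ × 8.407 × 10⁻⁶ = 590.84396 × 10⁻¹⁵ V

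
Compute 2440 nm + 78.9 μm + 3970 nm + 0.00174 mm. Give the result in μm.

87.05 μm

In μm:
  2440 nm = 2440e-3 μm = 2.44
  78.9 μm → 78.9
  3970 nm = 3970e-3 μm = 3.97
  0.00174 mm = 0.00174e3 μm = 1.74
Sum: 2.44 + 78.9 + 3.97 + 1.74 = 87.05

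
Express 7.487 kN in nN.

7487000000000 nN

kilo = 1e3, nano = 1e-9; factor is 1e12.
7.487 × 1e12 = 7487000000000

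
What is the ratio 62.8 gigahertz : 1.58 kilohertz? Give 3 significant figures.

39700000

(62.8e9) / (1.58e3) = 39.75e6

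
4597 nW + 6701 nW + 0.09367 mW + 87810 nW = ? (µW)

192.778 µW

In µW:
  4597 nW = 4597 × 10⁻³ µW = 4.597
  6701 nW = 6701 × 10⁻³ µW = 6.701
  0.09367 mW = 0.09367 × 10³ µW = 93.67
  87810 nW = 87810 × 10⁻³ µW = 87.81
Sum: 4.597 + 6.701 + 93.67 + 87.81 = 192.778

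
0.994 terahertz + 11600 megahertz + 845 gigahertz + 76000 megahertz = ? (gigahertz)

1926.6 gigahertz

In gigahertz:
  0.994 terahertz = 0.994e3 gigahertz = 994
  11600 megahertz = 11600e-3 gigahertz = 11.6
  845 gigahertz → 845
  76000 megahertz = 76000e-3 gigahertz = 76
Sum: 994 + 11.6 + 845 + 76 = 1926.6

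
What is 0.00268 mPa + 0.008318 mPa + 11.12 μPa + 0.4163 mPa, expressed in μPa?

438.418 μPa

In μPa:
  0.00268 mPa = 0.00268e3 μPa = 2.68
  0.008318 mPa = 0.008318e3 μPa = 8.318
  11.12 μPa → 11.12
  0.4163 mPa = 0.4163e3 μPa = 416.3
Sum: 2.68 + 8.318 + 11.12 + 416.3 = 438.418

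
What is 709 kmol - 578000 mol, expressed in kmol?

131 kmol

In kmol:
  709 kmol → 709
  578000 mol = 578000 × 10⁻³ kmol = 578
Difference: 709 - 578 = 131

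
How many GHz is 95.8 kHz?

0.0000958 GHz

kilo = 10³, giga = 10⁹; factor is 10⁻⁶.
95.8 × 10⁻⁶ = 0.0000958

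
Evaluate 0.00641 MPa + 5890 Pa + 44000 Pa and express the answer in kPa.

56.3 kPa

In kPa:
  0.00641 MPa = 0.00641 × 10³ kPa = 6.41
  5890 Pa = 5890 × 10⁻³ kPa = 5.89
  44000 Pa = 44000 × 10⁻³ kPa = 44
Sum: 6.41 + 5.89 + 44 = 56.3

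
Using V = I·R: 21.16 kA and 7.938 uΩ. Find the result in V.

0.16796808 V

21.16 × 10³ × 7.938 × 10⁻⁶ = 167.96808 × 10⁻³ V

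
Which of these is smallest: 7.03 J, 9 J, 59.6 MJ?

7.03 J

7.03 J = 7.03 J
9 J = 9 J
59.6 MJ = 59600000 J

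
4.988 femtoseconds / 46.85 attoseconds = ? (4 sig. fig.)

106.5

(4.988 × 10⁻¹⁵) / (46.85 × 10⁻¹⁸) = 0.10647 × 10³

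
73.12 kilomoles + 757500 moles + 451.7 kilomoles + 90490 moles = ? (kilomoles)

In kilomoles:
  73.12 kilomoles → 73.12
  757500 moles = 757500 × 10^-3 kilomoles = 757.5
  451.7 kilomoles → 451.7
  90490 moles = 90490 × 10^-3 kilomoles = 90.49
Sum: 73.12 + 757.5 + 451.7 + 90.49 = 1372.81

1372.81 kilomoles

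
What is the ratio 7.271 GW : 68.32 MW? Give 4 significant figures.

(7.271 × 10⁹) / (68.32 × 10⁶) = 0.10643 × 10³

106.4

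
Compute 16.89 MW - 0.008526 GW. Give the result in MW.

In MW:
  16.89 MW → 16.89
  0.008526 GW = 0.008526 × 10³ MW = 8.526
Difference: 16.89 - 8.526 = 8.364

8.364 MW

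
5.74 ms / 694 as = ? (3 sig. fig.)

(5.74e-3) / (694e-18) = 0.008271e15

8270000000000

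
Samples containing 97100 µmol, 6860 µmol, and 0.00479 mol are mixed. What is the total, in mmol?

108.75 mmol

In mmol:
  97100 µmol = 97100 × 10⁻³ mmol = 97.1
  6860 µmol = 6860 × 10⁻³ mmol = 6.86
  0.00479 mol = 0.00479 × 10³ mmol = 4.79
Sum: 97.1 + 6.86 + 4.79 = 108.75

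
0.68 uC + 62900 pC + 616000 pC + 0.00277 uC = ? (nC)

In nC:
  0.68 uC = 0.68e3 nC = 680
  62900 pC = 62900e-3 nC = 62.9
  616000 pC = 616000e-3 nC = 616
  0.00277 uC = 0.00277e3 nC = 2.77
Sum: 680 + 62.9 + 616 + 2.77 = 1361.67

1361.67 nC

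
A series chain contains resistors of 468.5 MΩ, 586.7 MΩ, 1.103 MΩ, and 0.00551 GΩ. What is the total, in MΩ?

1061.813 MΩ

In MΩ:
  468.5 MΩ → 468.5
  586.7 MΩ → 586.7
  1.103 MΩ → 1.103
  0.00551 GΩ = 0.00551 × 10³ MΩ = 5.51
Sum: 468.5 + 586.7 + 1.103 + 5.51 = 1061.813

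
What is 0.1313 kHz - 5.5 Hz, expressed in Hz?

In Hz:
  0.1313 kHz = 0.1313 × 10³ Hz = 131.3
  5.5 Hz → 5.5
Difference: 131.3 - 5.5 = 125.8

125.8 Hz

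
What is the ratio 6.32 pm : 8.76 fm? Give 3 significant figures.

(6.32e-12) / (8.76e-15) = 0.7215e3

721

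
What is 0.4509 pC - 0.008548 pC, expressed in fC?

442.352 fC

In fC:
  0.4509 pC = 0.4509e3 fC = 450.9
  0.008548 pC = 0.008548e3 fC = 8.548
Difference: 450.9 - 8.548 = 442.352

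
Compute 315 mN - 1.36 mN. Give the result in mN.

313.64 mN

In mN:
  315 mN → 315
  1.36 mN → 1.36
Difference: 315 - 1.36 = 313.64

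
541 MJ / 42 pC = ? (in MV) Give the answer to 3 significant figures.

(541 × 10⁶) / (42 × 10⁻¹²) = 12.881 × 10¹⁸ V

12900000000000 MV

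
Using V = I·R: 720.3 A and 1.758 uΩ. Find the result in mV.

1.2662874 mV

720.3 × 1.758e-6 = 1266.2874e-6 V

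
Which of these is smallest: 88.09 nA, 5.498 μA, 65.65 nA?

88.09 nA = 0.00000008809 A
5.498 μA = 0.000005498 A
65.65 nA = 0.00000006565 A

65.65 nA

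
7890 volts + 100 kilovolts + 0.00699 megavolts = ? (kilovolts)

114.88 kilovolts

In kilovolts:
  7890 volts = 7890 × 10⁻³ kilovolts = 7.89
  100 kilovolts → 100
  0.00699 megavolts = 0.00699 × 10³ kilovolts = 6.99
Sum: 7.89 + 100 + 6.99 = 114.88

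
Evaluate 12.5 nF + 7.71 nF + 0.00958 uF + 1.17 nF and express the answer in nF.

30.96 nF

In nF:
  12.5 nF → 12.5
  7.71 nF → 7.71
  0.00958 uF = 0.00958 × 10³ nF = 9.58
  1.17 nF → 1.17
Sum: 12.5 + 7.71 + 9.58 + 1.17 = 30.96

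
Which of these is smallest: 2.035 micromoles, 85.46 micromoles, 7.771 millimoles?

2.035 micromoles

2.035 micromoles = 0.000002035 moles
85.46 micromoles = 0.00008546 moles
7.771 millimoles = 0.007771 moles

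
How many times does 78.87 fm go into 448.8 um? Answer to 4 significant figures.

5690000000

(448.8 × 10⁻⁶) / (78.87 × 10⁻¹⁵) = 5.6904 × 10⁹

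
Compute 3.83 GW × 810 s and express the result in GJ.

3.83 × 10^9 × 810 = 3102.3 × 10^9 J

3102.3 GJ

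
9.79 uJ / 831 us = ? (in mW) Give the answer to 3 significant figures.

11.8 mW

(9.79e-6) / (831e-6) = 0.011781 W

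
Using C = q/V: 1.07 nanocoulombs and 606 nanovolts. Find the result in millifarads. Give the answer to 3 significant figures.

(1.07e-9) / (606e-9) = 0.0017657 F

1.77 millifarads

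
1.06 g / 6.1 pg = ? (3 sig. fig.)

(1.06) / (6.1 × 10^-12) = 0.1738 × 10^12

174000000000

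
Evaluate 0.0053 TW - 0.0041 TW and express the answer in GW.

In GW:
  0.0053 TW = 0.0053e3 GW = 5.3
  0.0041 TW = 0.0041e3 GW = 4.1
Difference: 5.3 - 4.1 = 1.2

1.2 GW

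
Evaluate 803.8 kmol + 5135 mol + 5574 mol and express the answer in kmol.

In kmol:
  803.8 kmol → 803.8
  5135 mol = 5135e-3 kmol = 5.135
  5574 mol = 5574e-3 kmol = 5.574
Sum: 803.8 + 5.135 + 5.574 = 814.509

814.509 kmol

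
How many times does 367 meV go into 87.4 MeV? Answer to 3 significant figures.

238000000

(87.4 × 10⁶) / (367 × 10⁻³) = 0.2381 × 10⁹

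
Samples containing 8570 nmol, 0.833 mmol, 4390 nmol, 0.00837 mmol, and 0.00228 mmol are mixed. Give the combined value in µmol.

In µmol:
  8570 nmol = 8570 × 10^-3 µmol = 8.57
  0.833 mmol = 0.833 × 10^3 µmol = 833
  4390 nmol = 4390 × 10^-3 µmol = 4.39
  0.00837 mmol = 0.00837 × 10^3 µmol = 8.37
  0.00228 mmol = 0.00228 × 10^3 µmol = 2.28
Sum: 8.57 + 833 + 4.39 + 8.37 + 2.28 = 856.61

856.61 µmol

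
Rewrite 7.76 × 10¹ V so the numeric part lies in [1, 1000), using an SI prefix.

= 77.6 V; mantissa already in [1, 1000).

77.6 V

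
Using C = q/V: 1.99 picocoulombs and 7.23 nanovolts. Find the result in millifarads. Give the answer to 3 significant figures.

(1.99e-12) / (7.23e-9) = 0.27524e-3 F

0.275 millifarads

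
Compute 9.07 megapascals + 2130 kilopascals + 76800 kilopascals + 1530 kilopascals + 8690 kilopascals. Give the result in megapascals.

In megapascals:
  9.07 megapascals → 9.07
  2130 kilopascals = 2130 × 10⁻³ megapascals = 2.13
  76800 kilopascals = 76800 × 10⁻³ megapascals = 76.8
  1530 kilopascals = 1530 × 10⁻³ megapascals = 1.53
  8690 kilopascals = 8690 × 10⁻³ megapascals = 8.69
Sum: 9.07 + 2.13 + 76.8 + 1.53 + 8.69 = 98.22

98.22 megapascals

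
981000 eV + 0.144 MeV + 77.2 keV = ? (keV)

In keV:
  981000 eV = 981000 × 10^-3 keV = 981
  0.144 MeV = 0.144 × 10^3 keV = 144
  77.2 keV → 77.2
Sum: 981 + 144 + 77.2 = 1202.2

1202.2 keV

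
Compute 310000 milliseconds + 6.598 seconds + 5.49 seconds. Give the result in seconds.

322.088 seconds

In seconds:
  310000 milliseconds = 310000e-3 seconds = 310
  6.598 seconds → 6.598
  5.49 seconds → 5.49
Sum: 310 + 6.598 + 5.49 = 322.088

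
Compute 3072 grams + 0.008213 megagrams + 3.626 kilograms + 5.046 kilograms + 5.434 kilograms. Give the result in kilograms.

25.391 kilograms

In kilograms:
  3072 grams = 3072e-3 kilograms = 3.072
  0.008213 megagrams = 0.008213e3 kilograms = 8.213
  3.626 kilograms → 3.626
  5.046 kilograms → 5.046
  5.434 kilograms → 5.434
Sum: 3.072 + 8.213 + 3.626 + 5.046 + 5.434 = 25.391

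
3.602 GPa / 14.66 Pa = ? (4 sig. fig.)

245700000

(3.602 × 10^9) / (14.66) = 0.2457 × 10^9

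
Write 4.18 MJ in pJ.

4180000000000000000 pJ

mega = 1e6, pico = 1e-12; factor is 1e18.
4.18 × 1e18 = 4180000000000000000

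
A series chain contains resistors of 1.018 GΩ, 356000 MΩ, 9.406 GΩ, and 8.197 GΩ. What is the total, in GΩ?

374.621 GΩ

In GΩ:
  1.018 GΩ → 1.018
  356000 MΩ = 356000 × 10^-3 GΩ = 356
  9.406 GΩ → 9.406
  8.197 GΩ → 8.197
Sum: 1.018 + 356 + 9.406 + 8.197 = 374.621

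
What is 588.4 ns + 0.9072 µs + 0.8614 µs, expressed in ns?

2357 ns

In ns:
  588.4 ns → 588.4
  0.9072 µs = 0.9072 × 10^3 ns = 907.2
  0.8614 µs = 0.8614 × 10^3 ns = 861.4
Sum: 588.4 + 907.2 + 861.4 = 2357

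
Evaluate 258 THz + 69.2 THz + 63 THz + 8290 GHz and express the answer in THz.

398.49 THz

In THz:
  258 THz → 258
  69.2 THz → 69.2
  63 THz → 63
  8290 GHz = 8290 × 10^-3 THz = 8.29
Sum: 258 + 69.2 + 63 + 8.29 = 398.49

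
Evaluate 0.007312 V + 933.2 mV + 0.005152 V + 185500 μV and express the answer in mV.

In mV:
  0.007312 V = 0.007312 × 10^3 mV = 7.312
  933.2 mV → 933.2
  0.005152 V = 0.005152 × 10^3 mV = 5.152
  185500 μV = 185500 × 10^-3 mV = 185.5
Sum: 7.312 + 933.2 + 5.152 + 185.5 = 1131.164

1131.164 mV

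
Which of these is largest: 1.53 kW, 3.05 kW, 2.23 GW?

1.53 kW = 1530 W
3.05 kW = 3050 W
2.23 GW = 2230000000 W

2.23 GW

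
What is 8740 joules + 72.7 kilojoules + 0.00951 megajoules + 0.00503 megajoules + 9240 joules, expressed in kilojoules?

105.22 kilojoules

In kilojoules:
  8740 joules = 8740 × 10^-3 kilojoules = 8.74
  72.7 kilojoules → 72.7
  0.00951 megajoules = 0.00951 × 10^3 kilojoules = 9.51
  0.00503 megajoules = 0.00503 × 10^3 kilojoules = 5.03
  9240 joules = 9240 × 10^-3 kilojoules = 9.24
Sum: 8.74 + 72.7 + 9.51 + 5.03 + 9.24 = 105.22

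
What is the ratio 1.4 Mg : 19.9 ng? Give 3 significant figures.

70400000000000

(1.4e6) / (19.9e-9) = 0.07035e15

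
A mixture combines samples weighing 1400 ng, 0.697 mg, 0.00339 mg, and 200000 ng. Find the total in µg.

901.79 µg

In µg:
  1400 ng = 1400 × 10^-3 µg = 1.4
  0.697 mg = 0.697 × 10^3 µg = 697
  0.00339 mg = 0.00339 × 10^3 µg = 3.39
  200000 ng = 200000 × 10^-3 µg = 200
Sum: 1.4 + 697 + 3.39 + 200 = 901.79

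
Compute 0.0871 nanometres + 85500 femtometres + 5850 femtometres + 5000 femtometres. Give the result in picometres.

In picometres:
  0.0871 nanometres = 0.0871e3 picometres = 87.1
  85500 femtometres = 85500e-3 picometres = 85.5
  5850 femtometres = 5850e-3 picometres = 5.85
  5000 femtometres = 5000e-3 picometres = 5
Sum: 87.1 + 85.5 + 5.85 + 5 = 183.45

183.45 picometres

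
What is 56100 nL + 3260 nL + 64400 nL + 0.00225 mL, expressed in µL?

126.01 µL

In µL:
  56100 nL = 56100 × 10⁻³ µL = 56.1
  3260 nL = 3260 × 10⁻³ µL = 3.26
  64400 nL = 64400 × 10⁻³ µL = 64.4
  0.00225 mL = 0.00225 × 10³ µL = 2.25
Sum: 56.1 + 3.26 + 64.4 + 2.25 = 126.01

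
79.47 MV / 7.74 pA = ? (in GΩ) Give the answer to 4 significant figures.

10270000000 GΩ

(79.47e6) / (7.74e-12) = 10.2674e18 Ω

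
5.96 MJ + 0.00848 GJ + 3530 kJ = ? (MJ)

In MJ:
  5.96 MJ → 5.96
  0.00848 GJ = 0.00848 × 10^3 MJ = 8.48
  3530 kJ = 3530 × 10^-3 MJ = 3.53
Sum: 5.96 + 8.48 + 3.53 = 17.97

17.97 MJ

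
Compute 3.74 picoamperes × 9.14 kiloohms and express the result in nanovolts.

3.74 × 10⁻¹² × 9.14 × 10³ = 34.1836 × 10⁻⁹ V

34.1836 nanovolts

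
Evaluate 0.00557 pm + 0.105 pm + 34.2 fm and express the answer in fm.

144.77 fm

In fm:
  0.00557 pm = 0.00557 × 10^3 fm = 5.57
  0.105 pm = 0.105 × 10^3 fm = 105
  34.2 fm → 34.2
Sum: 5.57 + 105 + 34.2 = 144.77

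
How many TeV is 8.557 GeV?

giga = 10⁹, tera = 10¹²; factor is 10⁻³.
8.557 × 10⁻³ = 0.008557

0.008557 TeV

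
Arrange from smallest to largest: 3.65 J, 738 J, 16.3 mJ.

16.3 mJ < 3.65 J < 738 J

3.65 J = 3.65 J
738 J = 738 J
16.3 mJ = 0.0163 J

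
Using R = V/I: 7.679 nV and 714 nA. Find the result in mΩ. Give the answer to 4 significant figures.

10.75 mΩ

(7.679 × 10⁻⁹) / (714 × 10⁻⁹) = 0.0107549 Ω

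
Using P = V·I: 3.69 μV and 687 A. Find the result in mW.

2.53503 mW

3.69 × 10⁻⁶ × 687 = 2535.03 × 10⁻⁶ W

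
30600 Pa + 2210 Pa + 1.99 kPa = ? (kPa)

In kPa:
  30600 Pa = 30600 × 10⁻³ kPa = 30.6
  2210 Pa = 2210 × 10⁻³ kPa = 2.21
  1.99 kPa → 1.99
Sum: 30.6 + 2.21 + 1.99 = 34.8

34.8 kPa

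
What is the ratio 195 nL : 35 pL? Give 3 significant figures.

5570

(195 × 10^-9) / (35 × 10^-12) = 5.571 × 10^3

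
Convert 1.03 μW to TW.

0.00000000000000000103 TW

micro = 10⁻⁶, tera = 10¹²; factor is 10⁻¹⁸.
1.03 × 10⁻¹⁸ = 0.00000000000000000103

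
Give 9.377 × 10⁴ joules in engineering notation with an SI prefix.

93.77 kilojoules

= 93.77 × 10³ joules; 10³ is kilo.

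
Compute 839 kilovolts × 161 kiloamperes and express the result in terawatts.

0.135079 terawatts

839 × 10^3 × 161 × 10^3 = 135079 × 10^6 W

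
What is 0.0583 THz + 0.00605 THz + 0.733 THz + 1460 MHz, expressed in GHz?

798.81 GHz

In GHz:
  0.0583 THz = 0.0583 × 10³ GHz = 58.3
  0.00605 THz = 0.00605 × 10³ GHz = 6.05
  0.733 THz = 0.733 × 10³ GHz = 733
  1460 MHz = 1460 × 10⁻³ GHz = 1.46
Sum: 58.3 + 6.05 + 733 + 1.46 = 798.81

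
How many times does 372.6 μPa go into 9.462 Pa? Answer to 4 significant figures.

(9.462) / (372.6e-6) = 0.025395e6

25390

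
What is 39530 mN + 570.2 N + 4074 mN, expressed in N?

In N:
  39530 mN = 39530 × 10^-3 N = 39.53
  570.2 N → 570.2
  4074 mN = 4074 × 10^-3 N = 4.074
Sum: 39.53 + 570.2 + 4.074 = 613.804

613.804 N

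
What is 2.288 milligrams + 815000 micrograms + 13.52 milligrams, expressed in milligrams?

In milligrams:
  2.288 milligrams → 2.288
  815000 micrograms = 815000e-3 milligrams = 815
  13.52 milligrams → 13.52
Sum: 2.288 + 815 + 13.52 = 830.808

830.808 milligrams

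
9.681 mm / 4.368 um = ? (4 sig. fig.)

(9.681 × 10⁻³) / (4.368 × 10⁻⁶) = 2.2163 × 10³

2216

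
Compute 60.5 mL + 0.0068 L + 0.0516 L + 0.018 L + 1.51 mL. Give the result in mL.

138.41 mL

In mL:
  60.5 mL → 60.5
  0.0068 L = 0.0068e3 mL = 6.8
  0.0516 L = 0.0516e3 mL = 51.6
  0.018 L = 0.018e3 mL = 18
  1.51 mL → 1.51
Sum: 60.5 + 6.8 + 51.6 + 18 + 1.51 = 138.41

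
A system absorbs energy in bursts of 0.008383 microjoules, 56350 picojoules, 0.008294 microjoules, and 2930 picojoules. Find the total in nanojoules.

In nanojoules:
  0.008383 microjoules = 0.008383 × 10³ nanojoules = 8.383
  56350 picojoules = 56350 × 10⁻³ nanojoules = 56.35
  0.008294 microjoules = 0.008294 × 10³ nanojoules = 8.294
  2930 picojoules = 2930 × 10⁻³ nanojoules = 2.93
Sum: 8.383 + 56.35 + 8.294 + 2.93 = 75.957

75.957 nanojoules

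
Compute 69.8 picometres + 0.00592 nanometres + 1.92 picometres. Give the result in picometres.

In picometres:
  69.8 picometres → 69.8
  0.00592 nanometres = 0.00592 × 10^3 picometres = 5.92
  1.92 picometres → 1.92
Sum: 69.8 + 5.92 + 1.92 = 77.64

77.64 picometres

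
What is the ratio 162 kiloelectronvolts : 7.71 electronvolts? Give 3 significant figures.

(162 × 10³) / (7.71) = 21.01 × 10³

21000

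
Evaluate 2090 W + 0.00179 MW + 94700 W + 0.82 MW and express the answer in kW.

In kW:
  2090 W = 2090 × 10⁻³ kW = 2.09
  0.00179 MW = 0.00179 × 10³ kW = 1.79
  94700 W = 94700 × 10⁻³ kW = 94.7
  0.82 MW = 0.82 × 10³ kW = 820
Sum: 2.09 + 1.79 + 94.7 + 820 = 918.58

918.58 kW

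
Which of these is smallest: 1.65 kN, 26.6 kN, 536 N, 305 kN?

1.65 kN = 1650 N
26.6 kN = 26600 N
536 N = 536 N
305 kN = 305000 N

536 N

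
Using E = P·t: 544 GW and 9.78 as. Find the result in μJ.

544 × 10^9 × 9.78 × 10^-18 = 5320.32 × 10^-9 J

5.32032 μJ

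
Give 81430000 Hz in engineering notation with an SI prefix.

= 81.43 × 10⁶ Hz; 10⁶ is mega.

81.43 MHz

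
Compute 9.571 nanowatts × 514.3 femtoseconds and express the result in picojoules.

0.0000000049223653 picojoules

9.571 × 10⁻⁹ × 514.3 × 10⁻¹⁵ = 4922.3653 × 10⁻²⁴ J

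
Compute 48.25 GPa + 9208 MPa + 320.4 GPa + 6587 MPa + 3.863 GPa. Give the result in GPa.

388.308 GPa

In GPa:
  48.25 GPa → 48.25
  9208 MPa = 9208 × 10⁻³ GPa = 9.208
  320.4 GPa → 320.4
  6587 MPa = 6587 × 10⁻³ GPa = 6.587
  3.863 GPa → 3.863
Sum: 48.25 + 9.208 + 320.4 + 6.587 + 3.863 = 388.308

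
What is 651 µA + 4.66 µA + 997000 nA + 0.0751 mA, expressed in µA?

In µA:
  651 µA → 651
  4.66 µA → 4.66
  997000 nA = 997000 × 10⁻³ µA = 997
  0.0751 mA = 0.0751 × 10³ µA = 75.1
Sum: 651 + 4.66 + 997 + 75.1 = 1727.76

1727.76 µA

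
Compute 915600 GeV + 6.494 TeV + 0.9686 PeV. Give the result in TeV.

In TeV:
  915600 GeV = 915600 × 10⁻³ TeV = 915.6
  6.494 TeV → 6.494
  0.9686 PeV = 0.9686 × 10³ TeV = 968.6
Sum: 915.6 + 6.494 + 968.6 = 1890.694

1890.694 TeV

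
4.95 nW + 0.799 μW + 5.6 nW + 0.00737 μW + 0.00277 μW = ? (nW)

819.69 nW

In nW:
  4.95 nW → 4.95
  0.799 μW = 0.799 × 10^3 nW = 799
  5.6 nW → 5.6
  0.00737 μW = 0.00737 × 10^3 nW = 7.37
  0.00277 μW = 0.00277 × 10^3 nW = 2.77
Sum: 4.95 + 799 + 5.6 + 7.37 + 2.77 = 819.69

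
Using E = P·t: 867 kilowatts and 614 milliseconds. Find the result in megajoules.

867 × 10³ × 614 × 10⁻³ = 532338 J

0.532338 megajoules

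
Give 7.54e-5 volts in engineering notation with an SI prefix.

75.4 microvolts

= 75.4e-6 volts; 1e-6 is micro.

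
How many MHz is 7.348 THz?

tera = 10^12, mega = 10^6; factor is 10^6.
7.348 × 10^6 = 7348000

7348000 MHz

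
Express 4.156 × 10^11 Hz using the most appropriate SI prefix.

= 415.6 × 10^9 Hz; 10^9 is giga.

415.6 GHz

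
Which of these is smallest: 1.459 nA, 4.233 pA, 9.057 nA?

4.233 pA

1.459 nA = 0.000000001459 A
4.233 pA = 0.000000000004233 A
9.057 nA = 0.000000009057 A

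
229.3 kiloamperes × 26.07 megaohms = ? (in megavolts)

5977851 megavolts

229.3 × 10³ × 26.07 × 10⁶ = 5977.851 × 10⁹ V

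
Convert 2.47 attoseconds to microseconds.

atto = 1e-18, micro = 1e-6; factor is 1e-12.
2.47 × 1e-12 = 0.00000000000247

0.00000000000247 microseconds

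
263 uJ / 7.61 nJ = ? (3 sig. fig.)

(263 × 10⁻⁶) / (7.61 × 10⁻⁹) = 34.56 × 10³

34600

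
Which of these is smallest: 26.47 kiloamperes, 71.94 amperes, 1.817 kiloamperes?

71.94 amperes

26.47 kiloamperes = 26470 amperes
71.94 amperes = 71.94 amperes
1.817 kiloamperes = 1817 amperes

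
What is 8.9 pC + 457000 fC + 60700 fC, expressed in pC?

In pC:
  8.9 pC → 8.9
  457000 fC = 457000 × 10⁻³ pC = 457
  60700 fC = 60700 × 10⁻³ pC = 60.7
Sum: 8.9 + 457 + 60.7 = 526.6

526.6 pC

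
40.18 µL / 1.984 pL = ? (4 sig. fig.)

(40.18 × 10⁻⁶) / (1.984 × 10⁻¹²) = 20.252 × 10⁶

20250000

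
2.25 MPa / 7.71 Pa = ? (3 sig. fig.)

292000

(2.25 × 10^6) / (7.71) = 0.2918 × 10^6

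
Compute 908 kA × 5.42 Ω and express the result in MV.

908 × 10^3 × 5.42 = 4921.36 × 10^3 V

4.92136 MV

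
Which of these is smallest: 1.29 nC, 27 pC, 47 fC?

1.29 nC = 0.00000000129 C
27 pC = 0.000000000027 C
47 fC = 0.000000000000047 C

47 fC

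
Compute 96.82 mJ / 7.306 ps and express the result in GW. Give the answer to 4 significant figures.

(96.82 × 10⁻³) / (7.306 × 10⁻¹²) = 13.2521 × 10⁹ W

13.25 GW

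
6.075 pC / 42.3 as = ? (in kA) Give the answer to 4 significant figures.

(6.075 × 10^-12) / (42.3 × 10^-18) = 0.143617 × 10^6 A

143.6 kA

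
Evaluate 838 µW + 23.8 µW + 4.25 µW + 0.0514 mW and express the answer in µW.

In µW:
  838 µW → 838
  23.8 µW → 23.8
  4.25 µW → 4.25
  0.0514 mW = 0.0514 × 10^3 µW = 51.4
Sum: 838 + 23.8 + 4.25 + 51.4 = 917.45

917.45 µW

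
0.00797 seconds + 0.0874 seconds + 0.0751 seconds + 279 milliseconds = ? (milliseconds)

449.47 milliseconds

In milliseconds:
  0.00797 seconds = 0.00797 × 10^3 milliseconds = 7.97
  0.0874 seconds = 0.0874 × 10^3 milliseconds = 87.4
  0.0751 seconds = 0.0751 × 10^3 milliseconds = 75.1
  279 milliseconds → 279
Sum: 7.97 + 87.4 + 75.1 + 279 = 449.47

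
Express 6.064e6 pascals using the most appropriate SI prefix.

= 6.064e6 pascals; 1e6 is mega.

6.064 megapascals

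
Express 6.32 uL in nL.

micro = 10⁻⁶, nano = 10⁻⁹; factor is 10³.
6.32 × 10³ = 6320

6320 nL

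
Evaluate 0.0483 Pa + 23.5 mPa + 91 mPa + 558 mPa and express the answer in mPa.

In mPa:
  0.0483 Pa = 0.0483 × 10³ mPa = 48.3
  23.5 mPa → 23.5
  91 mPa → 91
  558 mPa → 558
Sum: 48.3 + 23.5 + 91 + 558 = 720.8

720.8 mPa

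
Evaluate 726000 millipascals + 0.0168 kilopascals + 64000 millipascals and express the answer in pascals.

In pascals:
  726000 millipascals = 726000e-3 pascals = 726
  0.0168 kilopascals = 0.0168e3 pascals = 16.8
  64000 millipascals = 64000e-3 pascals = 64
Sum: 726 + 16.8 + 64 = 806.8

806.8 pascals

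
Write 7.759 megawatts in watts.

mega = 1e6, (no prefix) = 1e0; factor is 1e6.
7.759 × 1e6 = 7759000

7759000 watts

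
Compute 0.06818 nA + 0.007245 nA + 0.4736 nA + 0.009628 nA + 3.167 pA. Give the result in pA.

561.82 pA

In pA:
  0.06818 nA = 0.06818e3 pA = 68.18
  0.007245 nA = 0.007245e3 pA = 7.245
  0.4736 nA = 0.4736e3 pA = 473.6
  0.009628 nA = 0.009628e3 pA = 9.628
  3.167 pA → 3.167
Sum: 68.18 + 7.245 + 473.6 + 9.628 + 3.167 = 561.82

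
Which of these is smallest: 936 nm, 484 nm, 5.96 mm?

484 nm

936 nm = 0.000000936 m
484 nm = 0.000000484 m
5.96 mm = 0.00596 m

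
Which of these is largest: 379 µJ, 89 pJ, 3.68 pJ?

379 µJ

379 µJ = 0.000379 J
89 pJ = 0.000000000089 J
3.68 pJ = 0.00000000000368 J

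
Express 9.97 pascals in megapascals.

0.00000997 megapascals

(no prefix) = 1e0, mega = 1e6; factor is 1e-6.
9.97 × 1e-6 = 0.00000997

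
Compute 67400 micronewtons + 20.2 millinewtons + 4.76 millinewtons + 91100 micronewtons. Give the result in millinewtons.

183.46 millinewtons

In millinewtons:
  67400 micronewtons = 67400e-3 millinewtons = 67.4
  20.2 millinewtons → 20.2
  4.76 millinewtons → 4.76
  91100 micronewtons = 91100e-3 millinewtons = 91.1
Sum: 67.4 + 20.2 + 4.76 + 91.1 = 183.46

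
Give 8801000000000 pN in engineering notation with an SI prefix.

= 8.801 N; mantissa already in [1, 1000).

8.801 N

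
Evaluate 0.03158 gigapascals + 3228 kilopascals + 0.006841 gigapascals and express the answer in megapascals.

41.649 megapascals

In megapascals:
  0.03158 gigapascals = 0.03158e3 megapascals = 31.58
  3228 kilopascals = 3228e-3 megapascals = 3.228
  0.006841 gigapascals = 0.006841e3 megapascals = 6.841
Sum: 31.58 + 3.228 + 6.841 = 41.649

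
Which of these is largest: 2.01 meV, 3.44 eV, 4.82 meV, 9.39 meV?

3.44 eV

2.01 meV = 0.00201 eV
3.44 eV = 3.44 eV
4.82 meV = 0.00482 eV
9.39 meV = 0.00939 eV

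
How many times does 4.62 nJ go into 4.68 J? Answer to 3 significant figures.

(4.68) / (4.62 × 10^-9) = 1.013 × 10^9

1010000000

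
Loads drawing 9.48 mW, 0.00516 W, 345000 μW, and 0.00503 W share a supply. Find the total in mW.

364.67 mW

In mW:
  9.48 mW → 9.48
  0.00516 W = 0.00516 × 10^3 mW = 5.16
  345000 μW = 345000 × 10^-3 mW = 345
  0.00503 W = 0.00503 × 10^3 mW = 5.03
Sum: 9.48 + 5.16 + 345 + 5.03 = 364.67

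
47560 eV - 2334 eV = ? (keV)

In keV:
  47560 eV = 47560 × 10⁻³ keV = 47.56
  2334 eV = 2334 × 10⁻³ keV = 2.334
Difference: 47.56 - 2.334 = 45.226

45.226 keV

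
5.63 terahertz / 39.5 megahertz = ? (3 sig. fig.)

143000

(5.63 × 10^12) / (39.5 × 10^6) = 0.1425 × 10^6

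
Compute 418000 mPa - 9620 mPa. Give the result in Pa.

In Pa:
  418000 mPa = 418000 × 10⁻³ Pa = 418
  9620 mPa = 9620 × 10⁻³ Pa = 9.62
Difference: 418 - 9.62 = 408.38

408.38 Pa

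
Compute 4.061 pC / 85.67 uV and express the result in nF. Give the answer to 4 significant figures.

47.40 nF

(4.061 × 10^-12) / (85.67 × 10^-6) = 0.0474028 × 10^-6 F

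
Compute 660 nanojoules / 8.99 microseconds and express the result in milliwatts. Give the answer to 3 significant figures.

(660 × 10^-9) / (8.99 × 10^-6) = 73.415 × 10^-3 W

73.4 milliwatts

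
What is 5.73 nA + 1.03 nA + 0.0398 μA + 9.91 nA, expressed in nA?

In nA:
  5.73 nA → 5.73
  1.03 nA → 1.03
  0.0398 μA = 0.0398 × 10^3 nA = 39.8
  9.91 nA → 9.91
Sum: 5.73 + 1.03 + 39.8 + 9.91 = 56.47

56.47 nA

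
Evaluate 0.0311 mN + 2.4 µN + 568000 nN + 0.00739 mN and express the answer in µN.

In µN:
  0.0311 mN = 0.0311e3 µN = 31.1
  2.4 µN → 2.4
  568000 nN = 568000e-3 µN = 568
  0.00739 mN = 0.00739e3 µN = 7.39
Sum: 31.1 + 2.4 + 568 + 7.39 = 608.89

608.89 µN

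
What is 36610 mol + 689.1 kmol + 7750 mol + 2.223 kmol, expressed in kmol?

In kmol:
  36610 mol = 36610 × 10^-3 kmol = 36.61
  689.1 kmol → 689.1
  7750 mol = 7750 × 10^-3 kmol = 7.75
  2.223 kmol → 2.223
Sum: 36.61 + 689.1 + 7.75 + 2.223 = 735.683

735.683 kmol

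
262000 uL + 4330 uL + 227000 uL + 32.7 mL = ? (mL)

In mL:
  262000 uL = 262000 × 10⁻³ mL = 262
  4330 uL = 4330 × 10⁻³ mL = 4.33
  227000 uL = 227000 × 10⁻³ mL = 227
  32.7 mL → 32.7
Sum: 262 + 4.33 + 227 + 32.7 = 526.03

526.03 mL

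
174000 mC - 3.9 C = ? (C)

170.1 C

In C:
  174000 mC = 174000e-3 C = 174
  3.9 C → 3.9
Difference: 174 - 3.9 = 170.1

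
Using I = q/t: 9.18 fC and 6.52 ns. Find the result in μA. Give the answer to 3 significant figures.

1.41 μA

(9.18e-15) / (6.52e-9) = 1.408e-6 A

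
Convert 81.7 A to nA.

81700000000 nA

(no prefix) = 10⁰, nano = 10⁻⁹; factor is 10⁹.
81.7 × 10⁹ = 81700000000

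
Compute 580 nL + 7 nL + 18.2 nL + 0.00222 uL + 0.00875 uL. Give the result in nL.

616.17 nL

In nL:
  580 nL → 580
  7 nL → 7
  18.2 nL → 18.2
  0.00222 uL = 0.00222 × 10³ nL = 2.22
  0.00875 uL = 0.00875 × 10³ nL = 8.75
Sum: 580 + 7 + 18.2 + 2.22 + 8.75 = 616.17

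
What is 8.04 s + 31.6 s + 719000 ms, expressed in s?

In s:
  8.04 s → 8.04
  31.6 s → 31.6
  719000 ms = 719000 × 10⁻³ s = 719
Sum: 8.04 + 31.6 + 719 = 758.64

758.64 s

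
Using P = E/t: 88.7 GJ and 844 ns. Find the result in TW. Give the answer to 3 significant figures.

105000 TW

(88.7e9) / (844e-9) = 0.10509e18 W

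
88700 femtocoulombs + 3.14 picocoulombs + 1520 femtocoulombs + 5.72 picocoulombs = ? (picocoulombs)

99.08 picocoulombs

In picocoulombs:
  88700 femtocoulombs = 88700 × 10⁻³ picocoulombs = 88.7
  3.14 picocoulombs → 3.14
  1520 femtocoulombs = 1520 × 10⁻³ picocoulombs = 1.52
  5.72 picocoulombs → 5.72
Sum: 88.7 + 3.14 + 1.52 + 5.72 = 99.08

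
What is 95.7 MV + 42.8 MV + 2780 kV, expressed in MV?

In MV:
  95.7 MV → 95.7
  42.8 MV → 42.8
  2780 kV = 2780 × 10^-3 MV = 2.78
Sum: 95.7 + 42.8 + 2.78 = 141.28

141.28 MV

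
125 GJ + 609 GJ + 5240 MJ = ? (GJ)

739.24 GJ

In GJ:
  125 GJ → 125
  609 GJ → 609
  5240 MJ = 5240 × 10⁻³ GJ = 5.24
Sum: 125 + 609 + 5.24 = 739.24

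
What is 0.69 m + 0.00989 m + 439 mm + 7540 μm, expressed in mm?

In mm:
  0.69 m = 0.69 × 10^3 mm = 690
  0.00989 m = 0.00989 × 10^3 mm = 9.89
  439 mm → 439
  7540 μm = 7540 × 10^-3 mm = 7.54
Sum: 690 + 9.89 + 439 + 7.54 = 1146.43

1146.43 mm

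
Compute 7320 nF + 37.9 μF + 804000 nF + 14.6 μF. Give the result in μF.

863.82 μF

In μF:
  7320 nF = 7320 × 10⁻³ μF = 7.32
  37.9 μF → 37.9
  804000 nF = 804000 × 10⁻³ μF = 804
  14.6 μF → 14.6
Sum: 7.32 + 37.9 + 804 + 14.6 = 863.82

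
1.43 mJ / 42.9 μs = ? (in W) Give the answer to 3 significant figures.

(1.43e-3) / (42.9e-6) = 0.033333e3 W

33.3 W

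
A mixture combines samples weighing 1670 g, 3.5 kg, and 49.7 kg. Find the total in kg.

54.87 kg

In kg:
  1670 g = 1670e-3 kg = 1.67
  3.5 kg → 3.5
  49.7 kg → 49.7
Sum: 1.67 + 3.5 + 49.7 = 54.87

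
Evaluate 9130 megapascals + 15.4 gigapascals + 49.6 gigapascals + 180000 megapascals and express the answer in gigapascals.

254.13 gigapascals

In gigapascals:
  9130 megapascals = 9130 × 10^-3 gigapascals = 9.13
  15.4 gigapascals → 15.4
  49.6 gigapascals → 49.6
  180000 megapascals = 180000 × 10^-3 gigapascals = 180
Sum: 9.13 + 15.4 + 49.6 + 180 = 254.13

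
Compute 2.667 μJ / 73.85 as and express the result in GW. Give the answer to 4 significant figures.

36.11 GW

(2.667 × 10^-6) / (73.85 × 10^-18) = 0.0361137 × 10^12 W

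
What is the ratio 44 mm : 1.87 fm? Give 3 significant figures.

(44 × 10⁻³) / (1.87 × 10⁻¹⁵) = 23.53 × 10¹²

23500000000000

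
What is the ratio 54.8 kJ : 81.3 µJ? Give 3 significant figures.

674000000

(54.8 × 10^3) / (81.3 × 10^-6) = 0.674 × 10^9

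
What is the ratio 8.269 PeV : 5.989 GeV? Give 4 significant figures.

(8.269e15) / (5.989e9) = 1.3807e6

1381000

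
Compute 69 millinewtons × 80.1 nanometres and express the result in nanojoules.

5.5269 nanojoules

69 × 10⁻³ × 80.1 × 10⁻⁹ = 5526.9 × 10⁻¹² J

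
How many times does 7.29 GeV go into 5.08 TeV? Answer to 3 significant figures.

(5.08 × 10^12) / (7.29 × 10^9) = 0.6968 × 10^3

697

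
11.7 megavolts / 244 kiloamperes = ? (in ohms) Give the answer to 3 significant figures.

48.0 ohms

(11.7e6) / (244e3) = 0.047951e3 Ω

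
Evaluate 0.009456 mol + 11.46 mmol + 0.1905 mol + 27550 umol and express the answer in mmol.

238.966 mmol

In mmol:
  0.009456 mol = 0.009456e3 mmol = 9.456
  11.46 mmol → 11.46
  0.1905 mol = 0.1905e3 mmol = 190.5
  27550 umol = 27550e-3 mmol = 27.55
Sum: 9.456 + 11.46 + 190.5 + 27.55 = 238.966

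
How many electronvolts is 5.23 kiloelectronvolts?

kilo = 10^3, (no prefix) = 10^0; factor is 10^3.
5.23 × 10^3 = 5230

5230 electronvolts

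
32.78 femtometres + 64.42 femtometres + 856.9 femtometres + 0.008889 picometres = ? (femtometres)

In femtometres:
  32.78 femtometres → 32.78
  64.42 femtometres → 64.42
  856.9 femtometres → 856.9
  0.008889 picometres = 0.008889 × 10^3 femtometres = 8.889
Sum: 32.78 + 64.42 + 856.9 + 8.889 = 962.989

962.989 femtometres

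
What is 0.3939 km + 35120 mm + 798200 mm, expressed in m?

1227.22 m

In m:
  0.3939 km = 0.3939 × 10³ m = 393.9
  35120 mm = 35120 × 10⁻³ m = 35.12
  798200 mm = 798200 × 10⁻³ m = 798.2
Sum: 393.9 + 35.12 + 798.2 = 1227.22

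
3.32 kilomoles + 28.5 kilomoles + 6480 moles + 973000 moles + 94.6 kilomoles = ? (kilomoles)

1105.9 kilomoles

In kilomoles:
  3.32 kilomoles → 3.32
  28.5 kilomoles → 28.5
  6480 moles = 6480 × 10⁻³ kilomoles = 6.48
  973000 moles = 973000 × 10⁻³ kilomoles = 973
  94.6 kilomoles → 94.6
Sum: 3.32 + 28.5 + 6.48 + 973 + 94.6 = 1105.9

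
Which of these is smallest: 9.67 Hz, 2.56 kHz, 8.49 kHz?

9.67 Hz = 9.67 Hz
2.56 kHz = 2560 Hz
8.49 kHz = 8490 Hz

9.67 Hz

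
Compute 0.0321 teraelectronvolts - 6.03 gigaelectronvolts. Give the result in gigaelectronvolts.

26.07 gigaelectronvolts

In gigaelectronvolts:
  0.0321 teraelectronvolts = 0.0321 × 10^3 gigaelectronvolts = 32.1
  6.03 gigaelectronvolts → 6.03
Difference: 32.1 - 6.03 = 26.07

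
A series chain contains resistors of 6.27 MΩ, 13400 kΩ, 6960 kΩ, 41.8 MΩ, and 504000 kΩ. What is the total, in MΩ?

572.43 MΩ

In MΩ:
  6.27 MΩ → 6.27
  13400 kΩ = 13400 × 10^-3 MΩ = 13.4
  6960 kΩ = 6960 × 10^-3 MΩ = 6.96
  41.8 MΩ → 41.8
  504000 kΩ = 504000 × 10^-3 MΩ = 504
Sum: 6.27 + 13.4 + 6.96 + 41.8 + 504 = 572.43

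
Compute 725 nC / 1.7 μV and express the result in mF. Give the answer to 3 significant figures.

(725 × 10^-9) / (1.7 × 10^-6) = 426.47 × 10^-3 F

426 mF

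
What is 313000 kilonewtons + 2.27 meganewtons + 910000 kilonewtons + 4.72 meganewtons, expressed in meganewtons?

1229.99 meganewtons

In meganewtons:
  313000 kilonewtons = 313000 × 10^-3 meganewtons = 313
  2.27 meganewtons → 2.27
  910000 kilonewtons = 910000 × 10^-3 meganewtons = 910
  4.72 meganewtons → 4.72
Sum: 313 + 2.27 + 910 + 4.72 = 1229.99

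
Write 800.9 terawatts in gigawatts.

tera = 10¹², giga = 10⁹; factor is 10³.
800.9 × 10³ = 800900

800900 gigawatts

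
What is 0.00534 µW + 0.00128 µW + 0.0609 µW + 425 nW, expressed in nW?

492.52 nW

In nW:
  0.00534 µW = 0.00534 × 10³ nW = 5.34
  0.00128 µW = 0.00128 × 10³ nW = 1.28
  0.0609 µW = 0.0609 × 10³ nW = 60.9
  425 nW → 425
Sum: 5.34 + 1.28 + 60.9 + 425 = 492.52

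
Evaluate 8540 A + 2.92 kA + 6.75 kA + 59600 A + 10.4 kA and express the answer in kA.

In kA:
  8540 A = 8540 × 10⁻³ kA = 8.54
  2.92 kA → 2.92
  6.75 kA → 6.75
  59600 A = 59600 × 10⁻³ kA = 59.6
  10.4 kA → 10.4
Sum: 8.54 + 2.92 + 6.75 + 59.6 + 10.4 = 88.21

88.21 kA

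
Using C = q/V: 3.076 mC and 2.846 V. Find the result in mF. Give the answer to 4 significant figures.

1.081 mF

(3.076 × 10^-3) / (2.846) = 1.08082 × 10^-3 F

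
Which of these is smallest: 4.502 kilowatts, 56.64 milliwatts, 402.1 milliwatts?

4.502 kilowatts = 4502 watts
56.64 milliwatts = 0.05664 watts
402.1 milliwatts = 0.4021 watts

56.64 milliwatts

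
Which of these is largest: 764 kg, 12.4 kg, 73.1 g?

764 kg

764 kg = 764000 g
12.4 kg = 12400 g
73.1 g = 73.1 g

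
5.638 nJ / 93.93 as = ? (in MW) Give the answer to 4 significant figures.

60.02 MW

(5.638 × 10⁻⁹) / (93.93 × 10⁻¹⁸) = 0.0600234 × 10⁹ W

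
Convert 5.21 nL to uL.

nano = 10⁻⁹, micro = 10⁻⁶; factor is 10⁻³.
5.21 × 10⁻³ = 0.00521

0.00521 uL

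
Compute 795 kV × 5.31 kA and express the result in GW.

4.22145 GW

795 × 10³ × 5.31 × 10³ = 4221.45 × 10⁶ W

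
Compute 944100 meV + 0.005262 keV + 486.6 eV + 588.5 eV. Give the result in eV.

2024.462 eV

In eV:
  944100 meV = 944100 × 10^-3 eV = 944.1
  0.005262 keV = 0.005262 × 10^3 eV = 5.262
  486.6 eV → 486.6
  588.5 eV → 588.5
Sum: 944.1 + 5.262 + 486.6 + 588.5 = 2024.462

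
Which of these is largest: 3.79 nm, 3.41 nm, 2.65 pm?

3.79 nm = 0.00000000379 m
3.41 nm = 0.00000000341 m
2.65 pm = 0.00000000000265 m

3.79 nm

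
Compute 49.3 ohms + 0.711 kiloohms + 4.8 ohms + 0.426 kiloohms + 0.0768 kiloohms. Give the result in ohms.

1267.9 ohms

In ohms:
  49.3 ohms → 49.3
  0.711 kiloohms = 0.711e3 ohms = 711
  4.8 ohms → 4.8
  0.426 kiloohms = 0.426e3 ohms = 426
  0.0768 kiloohms = 0.0768e3 ohms = 76.8
Sum: 49.3 + 711 + 4.8 + 426 + 76.8 = 1267.9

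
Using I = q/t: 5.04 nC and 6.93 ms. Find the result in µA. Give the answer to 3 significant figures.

0.727 µA

(5.04 × 10⁻⁹) / (6.93 × 10⁻³) = 0.72727 × 10⁻⁶ A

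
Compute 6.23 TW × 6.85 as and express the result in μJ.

6.23 × 10¹² × 6.85 × 10⁻¹⁸ = 42.6755 × 10⁻⁶ J

42.6755 μJ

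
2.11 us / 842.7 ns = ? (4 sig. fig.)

2.504

(2.11 × 10⁻⁶) / (842.7 × 10⁻⁹) = 0.0025039 × 10³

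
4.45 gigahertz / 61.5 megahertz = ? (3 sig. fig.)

(4.45 × 10⁹) / (61.5 × 10⁶) = 0.07236 × 10³

72.4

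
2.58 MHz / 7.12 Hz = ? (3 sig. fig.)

362000

(2.58e6) / (7.12) = 0.3624e6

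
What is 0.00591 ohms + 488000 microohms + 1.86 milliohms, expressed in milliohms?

495.77 milliohms

In milliohms:
  0.00591 ohms = 0.00591 × 10^3 milliohms = 5.91
  488000 microohms = 488000 × 10^-3 milliohms = 488
  1.86 milliohms → 1.86
Sum: 5.91 + 488 + 1.86 = 495.77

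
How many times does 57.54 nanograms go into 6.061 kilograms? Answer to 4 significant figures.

(6.061e3) / (57.54e-9) = 0.10534e12

105300000000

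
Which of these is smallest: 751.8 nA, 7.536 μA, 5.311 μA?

751.8 nA = 0.0000007518 A
7.536 μA = 0.000007536 A
5.311 μA = 0.000005311 A

751.8 nA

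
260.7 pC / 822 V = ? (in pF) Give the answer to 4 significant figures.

(260.7 × 10⁻¹²) / (822) = 0.317153 × 10⁻¹² F

0.3172 pF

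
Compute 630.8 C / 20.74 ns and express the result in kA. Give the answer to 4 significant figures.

(630.8) / (20.74 × 10^-9) = 30.4147 × 10^9 A

30410000 kA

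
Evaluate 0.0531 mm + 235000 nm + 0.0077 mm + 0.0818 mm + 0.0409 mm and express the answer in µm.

418.5 µm

In µm:
  0.0531 mm = 0.0531e3 µm = 53.1
  235000 nm = 235000e-3 µm = 235
  0.0077 mm = 0.0077e3 µm = 7.7
  0.0818 mm = 0.0818e3 µm = 81.8
  0.0409 mm = 0.0409e3 µm = 40.9
Sum: 53.1 + 235 + 7.7 + 81.8 + 40.9 = 418.5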